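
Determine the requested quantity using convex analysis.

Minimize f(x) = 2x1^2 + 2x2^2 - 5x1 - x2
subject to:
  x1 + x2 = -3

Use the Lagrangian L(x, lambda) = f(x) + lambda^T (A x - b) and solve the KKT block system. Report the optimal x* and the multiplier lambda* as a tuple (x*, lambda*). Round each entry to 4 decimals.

Form the Lagrangian:
  L(x, lambda) = (1/2) x^T Q x + c^T x + lambda^T (A x - b)
Stationarity (grad_x L = 0): Q x + c + A^T lambda = 0.
Primal feasibility: A x = b.

This gives the KKT block system:
  [ Q   A^T ] [ x     ]   [-c ]
  [ A    0  ] [ lambda ] = [ b ]

Solving the linear system:
  x*      = (-1, -2)
  lambda* = (9)
  f(x*)   = 17

x* = (-1, -2), lambda* = (9)


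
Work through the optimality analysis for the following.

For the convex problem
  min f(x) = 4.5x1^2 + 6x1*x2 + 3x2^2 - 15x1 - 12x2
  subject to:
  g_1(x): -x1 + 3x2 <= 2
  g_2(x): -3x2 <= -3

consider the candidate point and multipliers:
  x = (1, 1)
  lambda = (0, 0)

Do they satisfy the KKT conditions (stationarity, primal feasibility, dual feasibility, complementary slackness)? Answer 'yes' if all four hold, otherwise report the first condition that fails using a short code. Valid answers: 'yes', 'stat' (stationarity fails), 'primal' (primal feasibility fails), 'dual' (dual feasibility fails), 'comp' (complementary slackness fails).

Gradient of f: grad f(x) = Q x + c = (0, 0)
Constraint values g_i(x) = a_i^T x - b_i:
  g_1((1, 1)) = 0
  g_2((1, 1)) = 0
Stationarity residual: grad f(x) + sum_i lambda_i a_i = (0, 0)
  -> stationarity OK
Primal feasibility (all g_i <= 0): OK
Dual feasibility (all lambda_i >= 0): OK
Complementary slackness (lambda_i * g_i(x) = 0 for all i): OK

Verdict: yes, KKT holds.

yes


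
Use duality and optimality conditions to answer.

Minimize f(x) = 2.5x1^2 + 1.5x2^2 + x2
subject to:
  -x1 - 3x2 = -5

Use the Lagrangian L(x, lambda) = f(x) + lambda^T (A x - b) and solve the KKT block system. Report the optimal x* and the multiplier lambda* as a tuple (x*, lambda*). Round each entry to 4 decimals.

Form the Lagrangian:
  L(x, lambda) = (1/2) x^T Q x + c^T x + lambda^T (A x - b)
Stationarity (grad_x L = 0): Q x + c + A^T lambda = 0.
Primal feasibility: A x = b.

This gives the KKT block system:
  [ Q   A^T ] [ x     ]   [-c ]
  [ A    0  ] [ lambda ] = [ b ]

Solving the linear system:
  x*      = (0.375, 1.5417)
  lambda* = (1.875)
  f(x*)   = 5.4583

x* = (0.375, 1.5417), lambda* = (1.875)


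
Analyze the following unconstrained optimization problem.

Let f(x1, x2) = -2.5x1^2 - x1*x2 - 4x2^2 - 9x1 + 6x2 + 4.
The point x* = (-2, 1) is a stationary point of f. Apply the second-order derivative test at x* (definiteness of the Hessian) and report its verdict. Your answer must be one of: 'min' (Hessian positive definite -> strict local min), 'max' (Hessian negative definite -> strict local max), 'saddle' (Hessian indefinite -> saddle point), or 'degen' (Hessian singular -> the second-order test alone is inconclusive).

Compute the Hessian H = grad^2 f:
  H = [[-5, -1], [-1, -8]]
Verify stationarity: grad f(x*) = H x* + g = (0, 0).
Eigenvalues of H: -8.3028, -4.6972.
Both eigenvalues < 0, so H is negative definite -> x* is a strict local max.

max


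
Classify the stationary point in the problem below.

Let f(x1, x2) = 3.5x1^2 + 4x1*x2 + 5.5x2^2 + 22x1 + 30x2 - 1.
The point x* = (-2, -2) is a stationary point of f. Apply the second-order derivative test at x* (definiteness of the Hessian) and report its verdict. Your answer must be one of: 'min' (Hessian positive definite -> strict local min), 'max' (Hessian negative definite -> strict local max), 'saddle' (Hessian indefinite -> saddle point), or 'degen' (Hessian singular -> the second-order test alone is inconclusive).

Compute the Hessian H = grad^2 f:
  H = [[7, 4], [4, 11]]
Verify stationarity: grad f(x*) = H x* + g = (0, 0).
Eigenvalues of H: 4.5279, 13.4721.
Both eigenvalues > 0, so H is positive definite -> x* is a strict local min.

min


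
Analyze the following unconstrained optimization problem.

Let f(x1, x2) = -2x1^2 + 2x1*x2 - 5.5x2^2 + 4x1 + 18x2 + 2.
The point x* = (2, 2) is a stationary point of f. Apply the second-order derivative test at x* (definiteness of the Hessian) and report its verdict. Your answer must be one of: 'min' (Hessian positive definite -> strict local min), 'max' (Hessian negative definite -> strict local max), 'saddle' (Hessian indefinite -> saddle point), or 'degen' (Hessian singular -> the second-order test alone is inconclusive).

Compute the Hessian H = grad^2 f:
  H = [[-4, 2], [2, -11]]
Verify stationarity: grad f(x*) = H x* + g = (0, 0).
Eigenvalues of H: -11.5311, -3.4689.
Both eigenvalues < 0, so H is negative definite -> x* is a strict local max.

max


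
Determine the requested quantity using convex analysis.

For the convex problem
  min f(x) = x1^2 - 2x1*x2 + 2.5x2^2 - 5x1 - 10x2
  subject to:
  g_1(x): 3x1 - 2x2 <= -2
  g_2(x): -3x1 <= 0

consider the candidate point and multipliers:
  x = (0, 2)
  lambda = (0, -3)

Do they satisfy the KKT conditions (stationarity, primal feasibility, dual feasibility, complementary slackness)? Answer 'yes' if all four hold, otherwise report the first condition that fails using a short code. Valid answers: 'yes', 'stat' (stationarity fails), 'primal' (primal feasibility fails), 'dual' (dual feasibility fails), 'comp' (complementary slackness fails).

Gradient of f: grad f(x) = Q x + c = (-9, 0)
Constraint values g_i(x) = a_i^T x - b_i:
  g_1((0, 2)) = -2
  g_2((0, 2)) = 0
Stationarity residual: grad f(x) + sum_i lambda_i a_i = (0, 0)
  -> stationarity OK
Primal feasibility (all g_i <= 0): OK
Dual feasibility (all lambda_i >= 0): FAILS
Complementary slackness (lambda_i * g_i(x) = 0 for all i): OK

Verdict: the first failing condition is dual_feasibility -> dual.

dual


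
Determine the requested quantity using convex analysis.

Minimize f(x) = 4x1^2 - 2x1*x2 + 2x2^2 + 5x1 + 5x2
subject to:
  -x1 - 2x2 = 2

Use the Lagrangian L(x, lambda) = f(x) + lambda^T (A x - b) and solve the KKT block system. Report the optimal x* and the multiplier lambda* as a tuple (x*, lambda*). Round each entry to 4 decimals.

Form the Lagrangian:
  L(x, lambda) = (1/2) x^T Q x + c^T x + lambda^T (A x - b)
Stationarity (grad_x L = 0): Q x + c + A^T lambda = 0.
Primal feasibility: A x = b.

This gives the KKT block system:
  [ Q   A^T ] [ x     ]   [-c ]
  [ A    0  ] [ lambda ] = [ b ]

Solving the linear system:
  x*      = (-0.5909, -0.7045)
  lambda* = (1.6818)
  f(x*)   = -4.9205

x* = (-0.5909, -0.7045), lambda* = (1.6818)


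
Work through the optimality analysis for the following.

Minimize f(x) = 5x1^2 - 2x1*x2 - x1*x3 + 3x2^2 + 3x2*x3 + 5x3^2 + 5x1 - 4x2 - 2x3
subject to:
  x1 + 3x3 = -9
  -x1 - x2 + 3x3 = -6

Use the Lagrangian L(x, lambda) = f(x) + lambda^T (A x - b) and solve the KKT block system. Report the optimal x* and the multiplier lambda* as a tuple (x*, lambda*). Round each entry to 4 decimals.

Form the Lagrangian:
  L(x, lambda) = (1/2) x^T Q x + c^T x + lambda^T (A x - b)
Stationarity (grad_x L = 0): Q x + c + A^T lambda = 0.
Primal feasibility: A x = b.

This gives the KKT block system:
  [ Q   A^T ] [ x     ]   [-c ]
  [ A    0  ] [ lambda ] = [ b ]

Solving the linear system:
  x*      = (-1.8767, 0.7535, -2.3744)
  lambda* = (10.0512, -2.8488)
  f(x*)   = 32.8593

x* = (-1.8767, 0.7535, -2.3744), lambda* = (10.0512, -2.8488)


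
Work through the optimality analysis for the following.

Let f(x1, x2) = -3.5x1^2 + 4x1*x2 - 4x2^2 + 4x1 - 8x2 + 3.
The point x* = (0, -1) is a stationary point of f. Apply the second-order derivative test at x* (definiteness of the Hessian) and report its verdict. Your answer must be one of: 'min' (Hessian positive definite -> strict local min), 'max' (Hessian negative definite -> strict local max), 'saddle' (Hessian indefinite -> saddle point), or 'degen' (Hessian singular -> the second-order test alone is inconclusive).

Compute the Hessian H = grad^2 f:
  H = [[-7, 4], [4, -8]]
Verify stationarity: grad f(x*) = H x* + g = (0, 0).
Eigenvalues of H: -11.5311, -3.4689.
Both eigenvalues < 0, so H is negative definite -> x* is a strict local max.

max


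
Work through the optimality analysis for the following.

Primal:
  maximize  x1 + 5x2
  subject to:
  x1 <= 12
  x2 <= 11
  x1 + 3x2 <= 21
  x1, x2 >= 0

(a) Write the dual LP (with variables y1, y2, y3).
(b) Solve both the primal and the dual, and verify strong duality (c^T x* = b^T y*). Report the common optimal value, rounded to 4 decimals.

The standard primal-dual pair for 'max c^T x s.t. A x <= b, x >= 0' is:
  Dual:  min b^T y  s.t.  A^T y >= c,  y >= 0.

So the dual LP is:
  minimize  12y1 + 11y2 + 21y3
  subject to:
    y1 + y3 >= 1
    y2 + 3y3 >= 5
    y1, y2, y3 >= 0

Solving the primal: x* = (0, 7).
  primal value c^T x* = 35.
Solving the dual: y* = (0, 0, 1.6667).
  dual value b^T y* = 35.
Strong duality: c^T x* = b^T y*. Confirmed.

35


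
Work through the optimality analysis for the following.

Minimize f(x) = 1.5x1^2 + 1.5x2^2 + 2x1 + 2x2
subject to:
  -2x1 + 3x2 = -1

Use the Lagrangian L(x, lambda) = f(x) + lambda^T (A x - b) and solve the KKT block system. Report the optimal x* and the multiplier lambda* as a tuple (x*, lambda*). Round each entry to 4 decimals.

Form the Lagrangian:
  L(x, lambda) = (1/2) x^T Q x + c^T x + lambda^T (A x - b)
Stationarity (grad_x L = 0): Q x + c + A^T lambda = 0.
Primal feasibility: A x = b.

This gives the KKT block system:
  [ Q   A^T ] [ x     ]   [-c ]
  [ A    0  ] [ lambda ] = [ b ]

Solving the linear system:
  x*      = (-0.6154, -0.7436)
  lambda* = (0.0769)
  f(x*)   = -1.3205

x* = (-0.6154, -0.7436), lambda* = (0.0769)


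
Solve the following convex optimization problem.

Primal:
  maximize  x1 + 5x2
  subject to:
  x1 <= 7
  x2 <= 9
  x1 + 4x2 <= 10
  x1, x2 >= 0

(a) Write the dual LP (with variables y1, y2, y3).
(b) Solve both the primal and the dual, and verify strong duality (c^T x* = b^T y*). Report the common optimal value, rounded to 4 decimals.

The standard primal-dual pair for 'max c^T x s.t. A x <= b, x >= 0' is:
  Dual:  min b^T y  s.t.  A^T y >= c,  y >= 0.

So the dual LP is:
  minimize  7y1 + 9y2 + 10y3
  subject to:
    y1 + y3 >= 1
    y2 + 4y3 >= 5
    y1, y2, y3 >= 0

Solving the primal: x* = (0, 2.5).
  primal value c^T x* = 12.5.
Solving the dual: y* = (0, 0, 1.25).
  dual value b^T y* = 12.5.
Strong duality: c^T x* = b^T y*. Confirmed.

12.5


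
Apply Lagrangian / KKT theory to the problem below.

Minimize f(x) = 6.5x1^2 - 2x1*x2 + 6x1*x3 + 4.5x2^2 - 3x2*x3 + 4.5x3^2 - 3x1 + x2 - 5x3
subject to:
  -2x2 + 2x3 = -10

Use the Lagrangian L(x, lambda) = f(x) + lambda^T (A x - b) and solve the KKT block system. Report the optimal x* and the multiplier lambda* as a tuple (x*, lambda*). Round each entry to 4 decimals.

Form the Lagrangian:
  L(x, lambda) = (1/2) x^T Q x + c^T x + lambda^T (A x - b)
Stationarity (grad_x L = 0): Q x + c + A^T lambda = 0.
Primal feasibility: A x = b.

This gives the KKT block system:
  [ Q   A^T ] [ x     ]   [-c ]
  [ A    0  ] [ lambda ] = [ b ]

Solving the linear system:
  x*      = (1.8571, 2.2143, -2.7857)
  lambda* = (12.7857)
  f(x*)   = 69.2143

x* = (1.8571, 2.2143, -2.7857), lambda* = (12.7857)


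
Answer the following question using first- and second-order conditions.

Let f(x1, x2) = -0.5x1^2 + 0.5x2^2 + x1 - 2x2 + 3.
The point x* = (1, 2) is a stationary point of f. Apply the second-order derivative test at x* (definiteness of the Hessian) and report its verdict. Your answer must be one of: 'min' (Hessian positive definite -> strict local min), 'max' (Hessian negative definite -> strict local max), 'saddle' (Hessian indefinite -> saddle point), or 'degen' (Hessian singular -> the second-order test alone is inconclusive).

Compute the Hessian H = grad^2 f:
  H = [[-1, 0], [0, 1]]
Verify stationarity: grad f(x*) = H x* + g = (0, 0).
Eigenvalues of H: -1, 1.
Eigenvalues have mixed signs, so H is indefinite -> x* is a saddle point.

saddle


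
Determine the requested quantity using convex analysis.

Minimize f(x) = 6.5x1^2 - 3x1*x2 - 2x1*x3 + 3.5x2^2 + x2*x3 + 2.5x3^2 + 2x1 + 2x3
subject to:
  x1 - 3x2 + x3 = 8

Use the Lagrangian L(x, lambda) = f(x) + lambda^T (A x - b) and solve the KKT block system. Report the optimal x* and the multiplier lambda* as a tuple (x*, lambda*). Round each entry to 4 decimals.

Form the Lagrangian:
  L(x, lambda) = (1/2) x^T Q x + c^T x + lambda^T (A x - b)
Stationarity (grad_x L = 0): Q x + c + A^T lambda = 0.
Primal feasibility: A x = b.

This gives the KKT block system:
  [ Q   A^T ] [ x     ]   [-c ]
  [ A    0  ] [ lambda ] = [ b ]

Solving the linear system:
  x*      = (-0.1567, -2.3779, 1.023)
  lambda* = (-5.0507)
  f(x*)   = 21.0691

x* = (-0.1567, -2.3779, 1.023), lambda* = (-5.0507)


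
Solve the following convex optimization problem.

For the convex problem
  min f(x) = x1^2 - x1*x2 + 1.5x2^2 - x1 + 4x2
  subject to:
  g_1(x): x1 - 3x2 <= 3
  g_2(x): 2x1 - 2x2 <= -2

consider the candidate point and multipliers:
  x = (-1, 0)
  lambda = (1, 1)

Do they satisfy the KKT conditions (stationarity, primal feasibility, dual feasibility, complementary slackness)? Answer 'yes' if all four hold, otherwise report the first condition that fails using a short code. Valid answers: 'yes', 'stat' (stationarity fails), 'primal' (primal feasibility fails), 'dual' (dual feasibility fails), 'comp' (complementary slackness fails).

Gradient of f: grad f(x) = Q x + c = (-3, 5)
Constraint values g_i(x) = a_i^T x - b_i:
  g_1((-1, 0)) = -4
  g_2((-1, 0)) = 0
Stationarity residual: grad f(x) + sum_i lambda_i a_i = (0, 0)
  -> stationarity OK
Primal feasibility (all g_i <= 0): OK
Dual feasibility (all lambda_i >= 0): OK
Complementary slackness (lambda_i * g_i(x) = 0 for all i): FAILS

Verdict: the first failing condition is complementary_slackness -> comp.

comp


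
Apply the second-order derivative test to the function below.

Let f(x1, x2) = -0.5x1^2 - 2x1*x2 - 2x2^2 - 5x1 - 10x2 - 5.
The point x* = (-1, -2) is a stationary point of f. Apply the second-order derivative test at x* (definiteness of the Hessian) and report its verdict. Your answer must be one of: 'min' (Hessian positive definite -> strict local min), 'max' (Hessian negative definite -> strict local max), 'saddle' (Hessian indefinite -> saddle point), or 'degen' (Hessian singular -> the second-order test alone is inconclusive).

Compute the Hessian H = grad^2 f:
  H = [[-1, -2], [-2, -4]]
Verify stationarity: grad f(x*) = H x* + g = (0, 0).
Eigenvalues of H: -5, 0.
H has a zero eigenvalue (singular; negative semidefinite but not definite), so H is neither positive definite, negative definite, nor indefinite. The second-order test alone is inconclusive -> degen.
(Indeed, f is constant along the null direction of H through x*, so x* is not a strict local extremum.)

degen


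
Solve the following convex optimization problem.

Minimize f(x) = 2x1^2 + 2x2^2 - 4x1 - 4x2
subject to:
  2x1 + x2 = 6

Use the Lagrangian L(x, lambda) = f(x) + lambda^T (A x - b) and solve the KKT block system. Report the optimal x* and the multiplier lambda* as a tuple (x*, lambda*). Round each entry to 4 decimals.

Form the Lagrangian:
  L(x, lambda) = (1/2) x^T Q x + c^T x + lambda^T (A x - b)
Stationarity (grad_x L = 0): Q x + c + A^T lambda = 0.
Primal feasibility: A x = b.

This gives the KKT block system:
  [ Q   A^T ] [ x     ]   [-c ]
  [ A    0  ] [ lambda ] = [ b ]

Solving the linear system:
  x*      = (2.2, 1.6)
  lambda* = (-2.4)
  f(x*)   = -0.4

x* = (2.2, 1.6), lambda* = (-2.4)


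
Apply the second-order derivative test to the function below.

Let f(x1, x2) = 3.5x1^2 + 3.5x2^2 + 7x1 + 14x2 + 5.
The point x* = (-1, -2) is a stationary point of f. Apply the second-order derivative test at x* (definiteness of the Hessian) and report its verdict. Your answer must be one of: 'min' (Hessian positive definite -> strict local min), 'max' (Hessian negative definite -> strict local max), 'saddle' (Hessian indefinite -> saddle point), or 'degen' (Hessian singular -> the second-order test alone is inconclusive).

Compute the Hessian H = grad^2 f:
  H = [[7, 0], [0, 7]]
Verify stationarity: grad f(x*) = H x* + g = (0, 0).
Eigenvalues of H: 7, 7.
Both eigenvalues > 0, so H is positive definite -> x* is a strict local min.

min


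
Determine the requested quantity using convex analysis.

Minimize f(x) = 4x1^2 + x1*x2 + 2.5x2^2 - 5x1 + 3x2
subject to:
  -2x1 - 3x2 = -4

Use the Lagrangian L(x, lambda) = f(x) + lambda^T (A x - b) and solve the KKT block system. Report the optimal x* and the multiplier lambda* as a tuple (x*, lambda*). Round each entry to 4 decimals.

Form the Lagrangian:
  L(x, lambda) = (1/2) x^T Q x + c^T x + lambda^T (A x - b)
Stationarity (grad_x L = 0): Q x + c + A^T lambda = 0.
Primal feasibility: A x = b.

This gives the KKT block system:
  [ Q   A^T ] [ x     ]   [-c ]
  [ A    0  ] [ lambda ] = [ b ]

Solving the linear system:
  x*      = (1.1375, 0.575)
  lambda* = (2.3375)
  f(x*)   = 2.6937

x* = (1.1375, 0.575), lambda* = (2.3375)


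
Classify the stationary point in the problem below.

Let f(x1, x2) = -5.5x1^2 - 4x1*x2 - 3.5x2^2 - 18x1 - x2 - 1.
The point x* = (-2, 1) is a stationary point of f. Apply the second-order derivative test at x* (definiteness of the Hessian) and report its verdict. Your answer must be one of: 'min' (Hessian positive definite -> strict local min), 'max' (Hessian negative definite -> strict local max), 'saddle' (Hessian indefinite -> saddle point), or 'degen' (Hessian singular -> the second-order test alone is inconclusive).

Compute the Hessian H = grad^2 f:
  H = [[-11, -4], [-4, -7]]
Verify stationarity: grad f(x*) = H x* + g = (0, 0).
Eigenvalues of H: -13.4721, -4.5279.
Both eigenvalues < 0, so H is negative definite -> x* is a strict local max.

max


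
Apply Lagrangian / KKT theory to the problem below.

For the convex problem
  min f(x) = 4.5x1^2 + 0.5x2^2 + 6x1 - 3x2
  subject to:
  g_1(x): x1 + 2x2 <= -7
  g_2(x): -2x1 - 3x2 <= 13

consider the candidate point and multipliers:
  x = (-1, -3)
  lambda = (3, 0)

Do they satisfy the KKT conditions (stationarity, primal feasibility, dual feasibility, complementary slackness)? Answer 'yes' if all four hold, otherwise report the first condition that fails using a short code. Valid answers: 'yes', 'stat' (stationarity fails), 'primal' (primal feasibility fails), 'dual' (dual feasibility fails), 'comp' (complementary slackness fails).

Gradient of f: grad f(x) = Q x + c = (-3, -6)
Constraint values g_i(x) = a_i^T x - b_i:
  g_1((-1, -3)) = 0
  g_2((-1, -3)) = -2
Stationarity residual: grad f(x) + sum_i lambda_i a_i = (0, 0)
  -> stationarity OK
Primal feasibility (all g_i <= 0): OK
Dual feasibility (all lambda_i >= 0): OK
Complementary slackness (lambda_i * g_i(x) = 0 for all i): OK

Verdict: yes, KKT holds.

yes


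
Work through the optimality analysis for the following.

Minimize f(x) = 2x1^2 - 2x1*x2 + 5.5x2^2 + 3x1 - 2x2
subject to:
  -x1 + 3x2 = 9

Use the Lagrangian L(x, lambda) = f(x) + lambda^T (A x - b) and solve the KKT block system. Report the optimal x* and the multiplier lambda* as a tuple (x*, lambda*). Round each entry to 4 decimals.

Form the Lagrangian:
  L(x, lambda) = (1/2) x^T Q x + c^T x + lambda^T (A x - b)
Stationarity (grad_x L = 0): Q x + c + A^T lambda = 0.
Primal feasibility: A x = b.

This gives the KKT block system:
  [ Q   A^T ] [ x     ]   [-c ]
  [ A    0  ] [ lambda ] = [ b ]

Solving the linear system:
  x*      = (-1.8857, 2.3714)
  lambda* = (-9.2857)
  f(x*)   = 36.5857

x* = (-1.8857, 2.3714), lambda* = (-9.2857)


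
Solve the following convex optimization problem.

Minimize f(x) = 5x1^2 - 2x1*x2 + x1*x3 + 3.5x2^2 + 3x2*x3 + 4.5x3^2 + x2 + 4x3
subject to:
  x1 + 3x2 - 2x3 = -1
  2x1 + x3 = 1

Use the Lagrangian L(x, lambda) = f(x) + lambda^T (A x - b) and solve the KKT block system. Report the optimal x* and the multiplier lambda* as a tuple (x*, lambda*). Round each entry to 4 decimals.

Form the Lagrangian:
  L(x, lambda) = (1/2) x^T Q x + c^T x + lambda^T (A x - b)
Stationarity (grad_x L = 0): Q x + c + A^T lambda = 0.
Primal feasibility: A x = b.

This gives the KKT block system:
  [ Q   A^T ] [ x     ]   [-c ]
  [ A    0  ] [ lambda ] = [ b ]

Solving the linear system:
  x*      = (0.4338, -0.3897, 0.1324)
  lambda* = (0.7327, -2.9912)
  f(x*)   = 1.9319

x* = (0.4338, -0.3897, 0.1324), lambda* = (0.7327, -2.9912)


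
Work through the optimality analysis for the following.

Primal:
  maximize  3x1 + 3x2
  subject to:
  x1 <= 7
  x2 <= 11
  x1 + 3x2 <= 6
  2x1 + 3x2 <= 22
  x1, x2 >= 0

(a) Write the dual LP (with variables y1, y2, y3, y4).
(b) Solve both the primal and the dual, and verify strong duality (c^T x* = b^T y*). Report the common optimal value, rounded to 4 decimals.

The standard primal-dual pair for 'max c^T x s.t. A x <= b, x >= 0' is:
  Dual:  min b^T y  s.t.  A^T y >= c,  y >= 0.

So the dual LP is:
  minimize  7y1 + 11y2 + 6y3 + 22y4
  subject to:
    y1 + y3 + 2y4 >= 3
    y2 + 3y3 + 3y4 >= 3
    y1, y2, y3, y4 >= 0

Solving the primal: x* = (6, 0).
  primal value c^T x* = 18.
Solving the dual: y* = (0, 0, 3, 0).
  dual value b^T y* = 18.
Strong duality: c^T x* = b^T y*. Confirmed.

18


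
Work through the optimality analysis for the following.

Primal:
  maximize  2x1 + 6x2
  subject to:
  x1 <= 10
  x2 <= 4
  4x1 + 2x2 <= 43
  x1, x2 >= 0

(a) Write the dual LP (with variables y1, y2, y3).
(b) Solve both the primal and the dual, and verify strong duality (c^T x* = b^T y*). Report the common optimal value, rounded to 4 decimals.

The standard primal-dual pair for 'max c^T x s.t. A x <= b, x >= 0' is:
  Dual:  min b^T y  s.t.  A^T y >= c,  y >= 0.

So the dual LP is:
  minimize  10y1 + 4y2 + 43y3
  subject to:
    y1 + 4y3 >= 2
    y2 + 2y3 >= 6
    y1, y2, y3 >= 0

Solving the primal: x* = (8.75, 4).
  primal value c^T x* = 41.5.
Solving the dual: y* = (0, 5, 0.5).
  dual value b^T y* = 41.5.
Strong duality: c^T x* = b^T y*. Confirmed.

41.5


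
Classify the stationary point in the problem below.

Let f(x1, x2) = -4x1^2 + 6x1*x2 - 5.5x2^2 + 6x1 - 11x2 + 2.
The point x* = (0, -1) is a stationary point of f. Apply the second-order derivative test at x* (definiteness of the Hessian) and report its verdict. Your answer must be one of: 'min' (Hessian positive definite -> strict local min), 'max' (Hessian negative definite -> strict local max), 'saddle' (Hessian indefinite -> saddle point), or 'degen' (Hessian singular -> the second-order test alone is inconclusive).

Compute the Hessian H = grad^2 f:
  H = [[-8, 6], [6, -11]]
Verify stationarity: grad f(x*) = H x* + g = (0, 0).
Eigenvalues of H: -15.6847, -3.3153.
Both eigenvalues < 0, so H is negative definite -> x* is a strict local max.

max


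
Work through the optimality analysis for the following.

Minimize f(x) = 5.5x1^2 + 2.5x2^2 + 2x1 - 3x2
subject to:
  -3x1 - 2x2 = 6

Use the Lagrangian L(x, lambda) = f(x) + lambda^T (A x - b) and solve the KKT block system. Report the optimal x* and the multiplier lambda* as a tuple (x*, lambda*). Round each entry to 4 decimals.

Form the Lagrangian:
  L(x, lambda) = (1/2) x^T Q x + c^T x + lambda^T (A x - b)
Stationarity (grad_x L = 0): Q x + c + A^T lambda = 0.
Primal feasibility: A x = b.

This gives the KKT block system:
  [ Q   A^T ] [ x     ]   [-c ]
  [ A    0  ] [ lambda ] = [ b ]

Solving the linear system:
  x*      = (-1.3034, -1.0449)
  lambda* = (-4.1124)
  f(x*)   = 12.6011

x* = (-1.3034, -1.0449), lambda* = (-4.1124)


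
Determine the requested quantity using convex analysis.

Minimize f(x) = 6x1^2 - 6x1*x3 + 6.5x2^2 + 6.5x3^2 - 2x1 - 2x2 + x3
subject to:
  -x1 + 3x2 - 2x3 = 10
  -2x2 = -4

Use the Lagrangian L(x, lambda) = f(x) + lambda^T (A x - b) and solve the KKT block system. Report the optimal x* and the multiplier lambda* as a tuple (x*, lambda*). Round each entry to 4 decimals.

Form the Lagrangian:
  L(x, lambda) = (1/2) x^T Q x + c^T x + lambda^T (A x - b)
Stationarity (grad_x L = 0): Q x + c + A^T lambda = 0.
Primal feasibility: A x = b.

This gives the KKT block system:
  [ Q   A^T ] [ x     ]   [-c ]
  [ A    0  ] [ lambda ] = [ b ]

Solving the linear system:
  x*      = (-1.0588, 2, -1.4706)
  lambda* = (-5.8824, 3.1765)
  f(x*)   = 34.0882

x* = (-1.0588, 2, -1.4706), lambda* = (-5.8824, 3.1765)


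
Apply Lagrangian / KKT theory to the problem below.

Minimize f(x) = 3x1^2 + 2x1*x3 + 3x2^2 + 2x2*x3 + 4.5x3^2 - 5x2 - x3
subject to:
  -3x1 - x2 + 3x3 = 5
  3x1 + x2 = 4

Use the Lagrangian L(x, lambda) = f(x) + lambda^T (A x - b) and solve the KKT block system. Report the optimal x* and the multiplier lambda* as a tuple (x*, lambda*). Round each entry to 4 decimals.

Form the Lagrangian:
  L(x, lambda) = (1/2) x^T Q x + c^T x + lambda^T (A x - b)
Stationarity (grad_x L = 0): Q x + c + A^T lambda = 0.
Primal feasibility: A x = b.

This gives the KKT block system:
  [ Q   A^T ] [ x     ]   [-c ]
  [ A    0  ] [ lambda ] = [ b ]

Solving the linear system:
  x*      = (1.15, 0.55, 3)
  lambda* = (-9.8, -14.1)
  f(x*)   = 49.825

x* = (1.15, 0.55, 3), lambda* = (-9.8, -14.1)


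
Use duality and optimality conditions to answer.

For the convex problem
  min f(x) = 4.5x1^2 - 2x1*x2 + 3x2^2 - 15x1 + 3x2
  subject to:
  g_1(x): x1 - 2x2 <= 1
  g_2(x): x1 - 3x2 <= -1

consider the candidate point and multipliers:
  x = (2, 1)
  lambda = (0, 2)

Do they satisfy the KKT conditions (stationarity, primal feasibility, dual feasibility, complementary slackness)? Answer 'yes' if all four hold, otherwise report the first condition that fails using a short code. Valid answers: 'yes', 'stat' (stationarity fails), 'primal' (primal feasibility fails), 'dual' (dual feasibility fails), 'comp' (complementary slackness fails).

Gradient of f: grad f(x) = Q x + c = (1, 5)
Constraint values g_i(x) = a_i^T x - b_i:
  g_1((2, 1)) = -1
  g_2((2, 1)) = 0
Stationarity residual: grad f(x) + sum_i lambda_i a_i = (3, -1)
  -> stationarity FAILS
Primal feasibility (all g_i <= 0): OK
Dual feasibility (all lambda_i >= 0): OK
Complementary slackness (lambda_i * g_i(x) = 0 for all i): OK

Verdict: the first failing condition is stationarity -> stat.

stat


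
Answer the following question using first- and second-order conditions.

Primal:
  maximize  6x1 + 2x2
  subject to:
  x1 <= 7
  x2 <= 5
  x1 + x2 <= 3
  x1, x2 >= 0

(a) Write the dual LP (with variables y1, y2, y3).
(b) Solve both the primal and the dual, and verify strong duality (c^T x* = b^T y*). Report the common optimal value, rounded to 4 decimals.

The standard primal-dual pair for 'max c^T x s.t. A x <= b, x >= 0' is:
  Dual:  min b^T y  s.t.  A^T y >= c,  y >= 0.

So the dual LP is:
  minimize  7y1 + 5y2 + 3y3
  subject to:
    y1 + y3 >= 6
    y2 + y3 >= 2
    y1, y2, y3 >= 0

Solving the primal: x* = (3, 0).
  primal value c^T x* = 18.
Solving the dual: y* = (0, 0, 6).
  dual value b^T y* = 18.
Strong duality: c^T x* = b^T y*. Confirmed.

18


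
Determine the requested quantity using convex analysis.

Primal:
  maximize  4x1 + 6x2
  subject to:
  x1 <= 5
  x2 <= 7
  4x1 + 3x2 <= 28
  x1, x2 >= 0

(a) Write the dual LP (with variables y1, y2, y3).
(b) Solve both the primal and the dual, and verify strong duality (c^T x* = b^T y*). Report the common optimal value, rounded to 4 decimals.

The standard primal-dual pair for 'max c^T x s.t. A x <= b, x >= 0' is:
  Dual:  min b^T y  s.t.  A^T y >= c,  y >= 0.

So the dual LP is:
  minimize  5y1 + 7y2 + 28y3
  subject to:
    y1 + 4y3 >= 4
    y2 + 3y3 >= 6
    y1, y2, y3 >= 0

Solving the primal: x* = (1.75, 7).
  primal value c^T x* = 49.
Solving the dual: y* = (0, 3, 1).
  dual value b^T y* = 49.
Strong duality: c^T x* = b^T y*. Confirmed.

49


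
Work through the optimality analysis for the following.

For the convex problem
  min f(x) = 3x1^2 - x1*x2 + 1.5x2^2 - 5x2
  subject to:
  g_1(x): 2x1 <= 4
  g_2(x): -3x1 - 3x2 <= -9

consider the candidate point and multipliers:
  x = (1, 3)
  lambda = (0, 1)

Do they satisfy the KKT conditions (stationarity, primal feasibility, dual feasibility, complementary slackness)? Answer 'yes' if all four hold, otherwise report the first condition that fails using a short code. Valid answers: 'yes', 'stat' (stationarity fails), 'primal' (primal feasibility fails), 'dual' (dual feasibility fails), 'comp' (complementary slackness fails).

Gradient of f: grad f(x) = Q x + c = (3, 3)
Constraint values g_i(x) = a_i^T x - b_i:
  g_1((1, 3)) = -2
  g_2((1, 3)) = -3
Stationarity residual: grad f(x) + sum_i lambda_i a_i = (0, 0)
  -> stationarity OK
Primal feasibility (all g_i <= 0): OK
Dual feasibility (all lambda_i >= 0): OK
Complementary slackness (lambda_i * g_i(x) = 0 for all i): FAILS

Verdict: the first failing condition is complementary_slackness -> comp.

comp


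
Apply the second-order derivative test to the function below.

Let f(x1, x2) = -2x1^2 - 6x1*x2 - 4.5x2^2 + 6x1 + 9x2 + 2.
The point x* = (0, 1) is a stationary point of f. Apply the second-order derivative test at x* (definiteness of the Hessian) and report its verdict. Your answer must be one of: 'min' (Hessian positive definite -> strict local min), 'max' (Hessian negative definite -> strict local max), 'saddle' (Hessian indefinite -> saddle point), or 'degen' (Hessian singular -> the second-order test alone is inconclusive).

Compute the Hessian H = grad^2 f:
  H = [[-4, -6], [-6, -9]]
Verify stationarity: grad f(x*) = H x* + g = (0, 0).
Eigenvalues of H: -13, 0.
H has a zero eigenvalue (singular; negative semidefinite but not definite), so H is neither positive definite, negative definite, nor indefinite. The second-order test alone is inconclusive -> degen.
(Indeed, f is constant along the null direction of H through x*, so x* is not a strict local extremum.)

degen


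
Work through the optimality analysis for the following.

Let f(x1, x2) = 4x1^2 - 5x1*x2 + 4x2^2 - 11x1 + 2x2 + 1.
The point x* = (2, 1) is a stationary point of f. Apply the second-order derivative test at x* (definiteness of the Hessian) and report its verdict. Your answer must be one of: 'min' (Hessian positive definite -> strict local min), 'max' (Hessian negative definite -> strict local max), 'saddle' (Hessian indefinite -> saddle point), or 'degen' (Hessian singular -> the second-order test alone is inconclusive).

Compute the Hessian H = grad^2 f:
  H = [[8, -5], [-5, 8]]
Verify stationarity: grad f(x*) = H x* + g = (0, 0).
Eigenvalues of H: 3, 13.
Both eigenvalues > 0, so H is positive definite -> x* is a strict local min.

min


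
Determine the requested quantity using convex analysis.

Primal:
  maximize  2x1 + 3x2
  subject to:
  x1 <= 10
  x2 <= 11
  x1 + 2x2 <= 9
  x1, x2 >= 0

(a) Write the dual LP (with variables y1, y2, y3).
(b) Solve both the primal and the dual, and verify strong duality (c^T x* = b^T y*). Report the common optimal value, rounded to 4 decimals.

The standard primal-dual pair for 'max c^T x s.t. A x <= b, x >= 0' is:
  Dual:  min b^T y  s.t.  A^T y >= c,  y >= 0.

So the dual LP is:
  minimize  10y1 + 11y2 + 9y3
  subject to:
    y1 + y3 >= 2
    y2 + 2y3 >= 3
    y1, y2, y3 >= 0

Solving the primal: x* = (9, 0).
  primal value c^T x* = 18.
Solving the dual: y* = (0, 0, 2).
  dual value b^T y* = 18.
Strong duality: c^T x* = b^T y*. Confirmed.

18


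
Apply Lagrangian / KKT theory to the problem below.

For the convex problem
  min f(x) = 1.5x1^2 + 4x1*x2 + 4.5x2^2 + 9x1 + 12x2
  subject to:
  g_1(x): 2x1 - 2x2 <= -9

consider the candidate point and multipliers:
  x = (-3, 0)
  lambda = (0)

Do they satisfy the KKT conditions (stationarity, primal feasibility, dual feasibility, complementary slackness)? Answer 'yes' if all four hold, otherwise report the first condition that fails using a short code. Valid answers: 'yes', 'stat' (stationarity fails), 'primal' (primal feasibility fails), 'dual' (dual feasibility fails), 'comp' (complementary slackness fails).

Gradient of f: grad f(x) = Q x + c = (0, 0)
Constraint values g_i(x) = a_i^T x - b_i:
  g_1((-3, 0)) = 3
Stationarity residual: grad f(x) + sum_i lambda_i a_i = (0, 0)
  -> stationarity OK
Primal feasibility (all g_i <= 0): FAILS
Dual feasibility (all lambda_i >= 0): OK
Complementary slackness (lambda_i * g_i(x) = 0 for all i): OK

Verdict: the first failing condition is primal_feasibility -> primal.

primal


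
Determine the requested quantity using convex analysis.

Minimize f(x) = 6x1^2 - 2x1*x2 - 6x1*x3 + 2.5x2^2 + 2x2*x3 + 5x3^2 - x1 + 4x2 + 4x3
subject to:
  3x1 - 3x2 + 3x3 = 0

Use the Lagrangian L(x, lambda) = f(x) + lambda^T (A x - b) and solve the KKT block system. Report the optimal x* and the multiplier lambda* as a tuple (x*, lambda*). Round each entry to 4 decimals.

Form the Lagrangian:
  L(x, lambda) = (1/2) x^T Q x + c^T x + lambda^T (A x - b)
Stationarity (grad_x L = 0): Q x + c + A^T lambda = 0.
Primal feasibility: A x = b.

This gives the KKT block system:
  [ Q   A^T ] [ x     ]   [-c ]
  [ A    0  ] [ lambda ] = [ b ]

Solving the linear system:
  x*      = (-0.2642, -0.6992, -0.435)
  lambda* = (0.0542)
  f(x*)   = -2.1362

x* = (-0.2642, -0.6992, -0.435), lambda* = (0.0542)


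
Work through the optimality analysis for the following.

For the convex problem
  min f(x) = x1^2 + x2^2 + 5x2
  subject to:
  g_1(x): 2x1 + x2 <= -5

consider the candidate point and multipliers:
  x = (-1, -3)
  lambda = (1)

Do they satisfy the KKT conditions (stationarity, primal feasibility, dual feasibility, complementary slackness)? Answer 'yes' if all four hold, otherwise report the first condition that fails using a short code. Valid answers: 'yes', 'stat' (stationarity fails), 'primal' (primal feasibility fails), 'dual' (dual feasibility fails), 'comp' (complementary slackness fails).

Gradient of f: grad f(x) = Q x + c = (-2, -1)
Constraint values g_i(x) = a_i^T x - b_i:
  g_1((-1, -3)) = 0
Stationarity residual: grad f(x) + sum_i lambda_i a_i = (0, 0)
  -> stationarity OK
Primal feasibility (all g_i <= 0): OK
Dual feasibility (all lambda_i >= 0): OK
Complementary slackness (lambda_i * g_i(x) = 0 for all i): OK

Verdict: yes, KKT holds.

yes


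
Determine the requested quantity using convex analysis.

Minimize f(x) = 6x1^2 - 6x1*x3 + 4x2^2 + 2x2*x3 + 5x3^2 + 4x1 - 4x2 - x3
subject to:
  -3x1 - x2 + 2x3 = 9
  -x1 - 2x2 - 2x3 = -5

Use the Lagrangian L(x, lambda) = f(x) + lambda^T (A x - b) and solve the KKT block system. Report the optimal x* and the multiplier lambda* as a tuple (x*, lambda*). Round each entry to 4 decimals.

Form the Lagrangian:
  L(x, lambda) = (1/2) x^T Q x + c^T x + lambda^T (A x - b)
Stationarity (grad_x L = 0): Q x + c + A^T lambda = 0.
Primal feasibility: A x = b.

This gives the KKT block system:
  [ Q   A^T ] [ x     ]   [-c ]
  [ A    0  ] [ lambda ] = [ b ]

Solving the linear system:
  x*      = (-1.0267, 0.0356, 2.9777)
  lambda* = (-10.9228, 6.5816)
  f(x*)   = 61.9933

x* = (-1.0267, 0.0356, 2.9777), lambda* = (-10.9228, 6.5816)


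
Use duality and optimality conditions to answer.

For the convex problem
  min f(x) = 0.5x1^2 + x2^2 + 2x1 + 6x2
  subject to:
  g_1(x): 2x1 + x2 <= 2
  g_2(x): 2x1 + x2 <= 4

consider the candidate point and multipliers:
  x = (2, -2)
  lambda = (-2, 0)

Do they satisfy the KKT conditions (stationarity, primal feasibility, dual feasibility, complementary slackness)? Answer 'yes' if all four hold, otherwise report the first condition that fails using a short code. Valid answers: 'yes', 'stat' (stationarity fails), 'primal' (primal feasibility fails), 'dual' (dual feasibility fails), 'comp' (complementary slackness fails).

Gradient of f: grad f(x) = Q x + c = (4, 2)
Constraint values g_i(x) = a_i^T x - b_i:
  g_1((2, -2)) = 0
  g_2((2, -2)) = -2
Stationarity residual: grad f(x) + sum_i lambda_i a_i = (0, 0)
  -> stationarity OK
Primal feasibility (all g_i <= 0): OK
Dual feasibility (all lambda_i >= 0): FAILS
Complementary slackness (lambda_i * g_i(x) = 0 for all i): OK

Verdict: the first failing condition is dual_feasibility -> dual.

dual


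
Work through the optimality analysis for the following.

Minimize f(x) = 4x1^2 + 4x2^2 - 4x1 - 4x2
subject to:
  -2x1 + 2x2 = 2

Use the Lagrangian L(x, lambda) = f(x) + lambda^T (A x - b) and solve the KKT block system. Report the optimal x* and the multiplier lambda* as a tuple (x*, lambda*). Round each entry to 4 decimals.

Form the Lagrangian:
  L(x, lambda) = (1/2) x^T Q x + c^T x + lambda^T (A x - b)
Stationarity (grad_x L = 0): Q x + c + A^T lambda = 0.
Primal feasibility: A x = b.

This gives the KKT block system:
  [ Q   A^T ] [ x     ]   [-c ]
  [ A    0  ] [ lambda ] = [ b ]

Solving the linear system:
  x*      = (0, 1)
  lambda* = (-2)
  f(x*)   = 0

x* = (0, 1), lambda* = (-2)


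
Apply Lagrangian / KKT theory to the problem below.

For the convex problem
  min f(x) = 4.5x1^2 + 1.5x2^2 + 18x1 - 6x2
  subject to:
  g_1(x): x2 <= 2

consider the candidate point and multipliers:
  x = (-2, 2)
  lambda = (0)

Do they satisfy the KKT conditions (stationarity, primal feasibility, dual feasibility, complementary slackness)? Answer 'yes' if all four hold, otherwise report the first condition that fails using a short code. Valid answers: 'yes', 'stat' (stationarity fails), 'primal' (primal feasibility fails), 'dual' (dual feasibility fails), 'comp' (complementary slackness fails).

Gradient of f: grad f(x) = Q x + c = (0, 0)
Constraint values g_i(x) = a_i^T x - b_i:
  g_1((-2, 2)) = 0
Stationarity residual: grad f(x) + sum_i lambda_i a_i = (0, 0)
  -> stationarity OK
Primal feasibility (all g_i <= 0): OK
Dual feasibility (all lambda_i >= 0): OK
Complementary slackness (lambda_i * g_i(x) = 0 for all i): OK

Verdict: yes, KKT holds.

yes


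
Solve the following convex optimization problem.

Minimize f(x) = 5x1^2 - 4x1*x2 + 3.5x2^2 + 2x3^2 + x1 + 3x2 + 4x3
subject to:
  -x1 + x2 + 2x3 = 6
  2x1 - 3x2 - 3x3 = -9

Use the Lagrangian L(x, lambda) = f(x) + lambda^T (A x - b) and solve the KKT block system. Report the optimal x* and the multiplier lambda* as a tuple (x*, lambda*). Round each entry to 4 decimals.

Form the Lagrangian:
  L(x, lambda) = (1/2) x^T Q x + c^T x + lambda^T (A x - b)
Stationarity (grad_x L = 0): Q x + c + A^T lambda = 0.
Primal feasibility: A x = b.

This gives the KKT block system:
  [ Q   A^T ] [ x     ]   [-c ]
  [ A    0  ] [ lambda ] = [ b ]

Solving the linear system:
  x*      = (-0.8571, -0.2857, 2.7143)
  lambda* = (-10.4286, -2)
  f(x*)   = 26.8571

x* = (-0.8571, -0.2857, 2.7143), lambda* = (-10.4286, -2)


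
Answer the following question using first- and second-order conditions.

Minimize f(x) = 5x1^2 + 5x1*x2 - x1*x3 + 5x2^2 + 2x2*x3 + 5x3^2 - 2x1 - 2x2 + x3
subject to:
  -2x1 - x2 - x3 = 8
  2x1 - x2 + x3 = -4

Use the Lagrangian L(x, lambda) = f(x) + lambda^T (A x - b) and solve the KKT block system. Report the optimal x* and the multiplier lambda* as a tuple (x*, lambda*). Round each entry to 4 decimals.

Form the Lagrangian:
  L(x, lambda) = (1/2) x^T Q x + c^T x + lambda^T (A x - b)
Stationarity (grad_x L = 0): Q x + c + A^T lambda = 0.
Primal feasibility: A x = b.

This gives the KKT block system:
  [ Q   A^T ] [ x     ]   [-c ]
  [ A    0  ] [ lambda ] = [ b ]

Solving the linear system:
  x*      = (-2.2222, -2, -1.5556)
  lambda* = (-26.2778, -9.9444)
  f(x*)   = 88.6667

x* = (-2.2222, -2, -1.5556), lambda* = (-26.2778, -9.9444)


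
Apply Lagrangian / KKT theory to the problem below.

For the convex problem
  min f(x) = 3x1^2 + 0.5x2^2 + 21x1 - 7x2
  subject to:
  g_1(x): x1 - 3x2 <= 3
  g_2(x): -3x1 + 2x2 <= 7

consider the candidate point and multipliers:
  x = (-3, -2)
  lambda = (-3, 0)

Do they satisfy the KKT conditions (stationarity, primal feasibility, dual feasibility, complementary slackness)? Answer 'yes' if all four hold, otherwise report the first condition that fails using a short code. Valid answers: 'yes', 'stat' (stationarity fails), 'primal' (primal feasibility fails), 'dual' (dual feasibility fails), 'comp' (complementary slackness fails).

Gradient of f: grad f(x) = Q x + c = (3, -9)
Constraint values g_i(x) = a_i^T x - b_i:
  g_1((-3, -2)) = 0
  g_2((-3, -2)) = -2
Stationarity residual: grad f(x) + sum_i lambda_i a_i = (0, 0)
  -> stationarity OK
Primal feasibility (all g_i <= 0): OK
Dual feasibility (all lambda_i >= 0): FAILS
Complementary slackness (lambda_i * g_i(x) = 0 for all i): OK

Verdict: the first failing condition is dual_feasibility -> dual.

dual
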